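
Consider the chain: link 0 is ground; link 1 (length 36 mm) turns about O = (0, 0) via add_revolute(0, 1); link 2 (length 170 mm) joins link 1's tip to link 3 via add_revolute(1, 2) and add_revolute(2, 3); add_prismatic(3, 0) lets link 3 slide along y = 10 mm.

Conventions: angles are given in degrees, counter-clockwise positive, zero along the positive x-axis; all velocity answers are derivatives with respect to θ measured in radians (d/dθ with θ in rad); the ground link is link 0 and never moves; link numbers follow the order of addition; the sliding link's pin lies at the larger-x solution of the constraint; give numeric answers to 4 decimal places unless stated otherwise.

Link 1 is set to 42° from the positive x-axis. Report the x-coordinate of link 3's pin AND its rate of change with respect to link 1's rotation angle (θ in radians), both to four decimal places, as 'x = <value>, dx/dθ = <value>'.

geometry: r = 36 mm, L = 170 mm, e = 10 mm
crank pin P = (r cos θ, r sin θ) = (26.753214, 24.088702)
h = r sin θ − e = 24.088702 − 10 = 14.088702
x = r cos θ + √(L² − h²) = 26.753214 + 169.415196 = 196.168409
dx/dθ = −r sin θ − h·r cos θ/√(L² − h²) (θ in radians; h = 14.088702) = -26.313520

x = 196.1684, dx/dθ = -26.3135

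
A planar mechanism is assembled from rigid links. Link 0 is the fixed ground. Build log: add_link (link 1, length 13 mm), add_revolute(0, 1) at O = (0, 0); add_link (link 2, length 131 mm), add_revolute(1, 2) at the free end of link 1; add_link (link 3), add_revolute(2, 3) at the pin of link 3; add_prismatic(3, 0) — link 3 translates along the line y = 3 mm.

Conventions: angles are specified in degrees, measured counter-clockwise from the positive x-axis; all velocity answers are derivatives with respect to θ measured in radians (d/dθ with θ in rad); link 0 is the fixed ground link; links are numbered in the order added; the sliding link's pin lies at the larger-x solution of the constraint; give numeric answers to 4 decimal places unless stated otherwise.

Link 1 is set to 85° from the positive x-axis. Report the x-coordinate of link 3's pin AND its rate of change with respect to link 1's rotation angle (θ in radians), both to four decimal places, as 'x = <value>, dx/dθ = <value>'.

geometry: r = 13 mm, L = 131 mm, e = 3 mm
crank pin P = (r cos θ, r sin θ) = (1.133025, 12.950531)
h = r sin θ − e = 12.950531 − 3 = 9.950531
x = r cos θ + √(L² − h²) = 1.133025 + 130.621541 = 131.754565
dx/dθ = −r sin θ − h·r cos θ/√(L² − h²) (θ in radians; h = 9.950531) = -13.036843

x = 131.7546, dx/dθ = -13.0368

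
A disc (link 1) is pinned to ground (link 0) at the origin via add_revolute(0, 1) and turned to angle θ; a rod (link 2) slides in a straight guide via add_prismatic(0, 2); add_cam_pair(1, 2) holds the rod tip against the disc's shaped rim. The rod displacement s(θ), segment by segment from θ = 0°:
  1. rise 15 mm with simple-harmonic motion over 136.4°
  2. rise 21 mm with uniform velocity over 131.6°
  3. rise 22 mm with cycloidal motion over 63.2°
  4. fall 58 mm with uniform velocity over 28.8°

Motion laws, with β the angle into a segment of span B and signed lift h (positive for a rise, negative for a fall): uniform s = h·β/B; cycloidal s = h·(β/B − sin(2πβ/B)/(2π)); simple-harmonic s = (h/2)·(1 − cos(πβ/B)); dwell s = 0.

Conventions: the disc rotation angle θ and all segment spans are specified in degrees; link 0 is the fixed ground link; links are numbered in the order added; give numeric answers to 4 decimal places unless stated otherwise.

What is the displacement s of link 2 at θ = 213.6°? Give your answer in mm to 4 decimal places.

segment 1 (0° to 136.4°, simple-harmonic, h = 15) is passed completely: s = 0.0000 + (15) = 15.0000
θ = 213.6° falls in segment 2 (136.4° to 268°, uniform, h = 21): β = 213.6 − 136.4 = 77.2°, B = 131.6°; Δs = 21·77.2/131.6 = 12.3191; s = 15.0000 + 12.3191 = 27.3191

27.3191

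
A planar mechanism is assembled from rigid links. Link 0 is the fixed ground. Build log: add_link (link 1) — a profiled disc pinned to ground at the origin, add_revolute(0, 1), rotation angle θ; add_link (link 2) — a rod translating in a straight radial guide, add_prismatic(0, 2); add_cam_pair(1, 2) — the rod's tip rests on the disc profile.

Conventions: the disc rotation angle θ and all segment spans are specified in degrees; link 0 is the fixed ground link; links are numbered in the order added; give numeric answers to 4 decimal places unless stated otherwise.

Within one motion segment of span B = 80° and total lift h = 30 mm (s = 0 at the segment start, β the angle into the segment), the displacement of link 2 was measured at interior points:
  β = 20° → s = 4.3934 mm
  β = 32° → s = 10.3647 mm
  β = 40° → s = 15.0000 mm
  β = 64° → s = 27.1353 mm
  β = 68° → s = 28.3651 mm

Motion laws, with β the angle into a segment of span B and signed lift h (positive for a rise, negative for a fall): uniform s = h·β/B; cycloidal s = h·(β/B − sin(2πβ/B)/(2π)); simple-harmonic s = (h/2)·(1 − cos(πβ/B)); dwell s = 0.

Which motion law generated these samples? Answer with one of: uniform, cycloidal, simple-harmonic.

candidates at β/B = r: uniform s = h·r (linear in β); cycloidal s = h·(r − sin(2πr)/(2π)); simple-harmonic s = (h/2)(1 − cos(πr))
β=20°: printed 4.3934 | uniform 7.5000, cycloidal 2.7254, simple-harmonic 4.3934
β=32°: printed 10.3647 | uniform 12.0000, cycloidal 9.1935, simple-harmonic 10.3647
β=40°: printed 15.0000 | uniform 15.0000, cycloidal 15.0000, simple-harmonic 15.0000
β=64°: printed 27.1353 | uniform 24.0000, cycloidal 28.5410, simple-harmonic 27.1353
β=68°: printed 28.3651 | uniform 25.5000, cycloidal 29.3628, simple-harmonic 28.3651
only one law matches every sample → simple-harmonic

simple-harmonic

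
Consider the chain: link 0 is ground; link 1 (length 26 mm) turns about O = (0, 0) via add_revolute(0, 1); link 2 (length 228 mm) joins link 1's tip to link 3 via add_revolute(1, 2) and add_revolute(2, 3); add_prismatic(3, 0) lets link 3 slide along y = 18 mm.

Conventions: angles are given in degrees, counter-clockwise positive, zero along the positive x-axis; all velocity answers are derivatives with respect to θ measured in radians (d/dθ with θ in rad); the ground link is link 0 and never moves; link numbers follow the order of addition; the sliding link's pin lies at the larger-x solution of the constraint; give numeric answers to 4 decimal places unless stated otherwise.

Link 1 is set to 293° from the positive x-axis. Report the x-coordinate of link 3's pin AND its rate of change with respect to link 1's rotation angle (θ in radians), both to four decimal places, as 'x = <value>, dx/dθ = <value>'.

geometry: r = 26 mm, L = 228 mm, e = 18 mm
crank pin P = (r cos θ, r sin θ) = (10.159009, -23.933126)
h = r sin θ − e = -23.933126 − 18 = -41.933126
x = r cos θ + √(L² − h²) = 10.159009 + 224.110716 = 234.269725
dx/dθ = −r sin θ − h·r cos θ/√(L² − h²) (θ in radians; h = -41.933126) = 25.833968

x = 234.2697, dx/dθ = 25.8340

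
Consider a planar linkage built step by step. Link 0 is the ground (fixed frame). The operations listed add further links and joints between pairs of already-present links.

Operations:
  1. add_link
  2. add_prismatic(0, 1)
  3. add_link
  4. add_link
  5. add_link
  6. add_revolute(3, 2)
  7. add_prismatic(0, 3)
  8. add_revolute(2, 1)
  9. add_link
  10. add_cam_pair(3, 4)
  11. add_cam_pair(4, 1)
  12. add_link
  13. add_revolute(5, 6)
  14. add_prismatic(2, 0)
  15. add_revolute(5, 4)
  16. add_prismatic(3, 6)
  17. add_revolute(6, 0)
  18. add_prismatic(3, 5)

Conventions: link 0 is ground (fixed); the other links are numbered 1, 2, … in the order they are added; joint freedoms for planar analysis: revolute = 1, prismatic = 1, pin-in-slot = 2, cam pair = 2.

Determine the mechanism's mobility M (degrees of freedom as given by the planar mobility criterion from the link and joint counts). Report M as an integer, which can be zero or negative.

(L,J1,J2)=(1,0,0); link0 fixed
link1: (2,0,0)
P 0-1 [J1]: (2,1,0)
link2: (3,1,0)
link3: (4,1,0)
link4: (5,1,0)
R 3-2 [J1]: (5,2,0)
P 0-3 [J1]: (5,3,0)
R 2-1 [J1]: (5,4,0)
link5: (6,4,0)
C 3-4 [J2]: (6,4,1)
C 4-1 [J2]: (6,4,2)
link6: (7,4,2)
R 5-6 [J1]: (7,5,2)
P 2-0 [J1]: (7,6,2)
R 5-4 [J1]: (7,7,2)
P 3-6 [J1]: (7,8,2)
R 6-0 [J1]: (7,9,2)
P 3-5 [J1]: (7,10,2)
Grübler: 3·6 − 2·10 − 2 = -4

M = -4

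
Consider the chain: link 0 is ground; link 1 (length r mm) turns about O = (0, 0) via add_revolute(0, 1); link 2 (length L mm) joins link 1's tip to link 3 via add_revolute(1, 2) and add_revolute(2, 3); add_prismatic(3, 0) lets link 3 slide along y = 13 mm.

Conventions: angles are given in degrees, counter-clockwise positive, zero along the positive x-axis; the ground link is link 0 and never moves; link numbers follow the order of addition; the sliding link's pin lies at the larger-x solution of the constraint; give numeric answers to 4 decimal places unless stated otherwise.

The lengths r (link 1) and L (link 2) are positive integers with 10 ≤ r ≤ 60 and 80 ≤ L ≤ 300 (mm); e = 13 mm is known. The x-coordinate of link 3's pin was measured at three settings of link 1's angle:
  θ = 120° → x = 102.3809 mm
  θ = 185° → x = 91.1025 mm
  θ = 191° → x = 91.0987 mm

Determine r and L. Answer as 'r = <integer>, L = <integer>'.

constraint per measurement: (x − r cos θ)² + (r sin θ − e)² = L²
subtracting the θ₁ and θ₂ equations cancels the r² and L² terms:
r = (x₁² − x₂²) / (2[(x₁cos θ₁ + e sin θ₁) − (x₂cos θ₂ + e sin θ₂)]) = 21.0000 → r = 21
L² = (x₁ − r cos θ₁)² + (r sin θ₁ − e)² = 12768.9977 → L = 113.0000 → L = 113
check at θ₃=191°: x = 91.0987 (printed 91.0987) ✓

r = 21, L = 113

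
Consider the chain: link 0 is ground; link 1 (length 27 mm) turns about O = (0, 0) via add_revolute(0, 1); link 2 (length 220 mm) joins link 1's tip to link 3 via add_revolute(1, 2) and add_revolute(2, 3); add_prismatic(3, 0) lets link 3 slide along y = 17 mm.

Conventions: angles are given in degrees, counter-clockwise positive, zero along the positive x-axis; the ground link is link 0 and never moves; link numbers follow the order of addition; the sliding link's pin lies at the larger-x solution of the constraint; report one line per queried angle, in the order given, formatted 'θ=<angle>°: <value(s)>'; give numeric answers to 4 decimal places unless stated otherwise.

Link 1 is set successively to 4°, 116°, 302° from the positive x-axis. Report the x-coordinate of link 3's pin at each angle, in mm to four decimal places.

geometry: r = 27 mm, L = 220 mm, e = 17 mm
θ=4°: crank pin P = (r cos θ, r sin θ) = (26.934229, 1.883425)
θ=4°: h = r sin θ − e = 1.883425 − 17 = -15.116575
θ=4°: x = r cos θ + √(L² − h²) = 26.934229 + 219.480043 = 246.414272
θ=116°: crank pin P = (r cos θ, r sin θ) = (-11.836021, 24.267439)
θ=116°: h = r sin θ − e = 24.267439 − 17 = 7.267439
θ=116°: x = r cos θ + √(L² − h²) = -11.836021 + 219.879932 = 208.043911
θ=302°: crank pin P = (r cos θ, r sin θ) = (14.307820, -22.897299)
θ=302°: h = r sin θ − e = -22.897299 − 17 = -39.897299
θ=302°: x = r cos θ + √(L² − h²) = 14.307820 + 216.352041 = 230.659861

θ=4°: 246.4143
θ=116°: 208.0439
θ=302°: 230.6599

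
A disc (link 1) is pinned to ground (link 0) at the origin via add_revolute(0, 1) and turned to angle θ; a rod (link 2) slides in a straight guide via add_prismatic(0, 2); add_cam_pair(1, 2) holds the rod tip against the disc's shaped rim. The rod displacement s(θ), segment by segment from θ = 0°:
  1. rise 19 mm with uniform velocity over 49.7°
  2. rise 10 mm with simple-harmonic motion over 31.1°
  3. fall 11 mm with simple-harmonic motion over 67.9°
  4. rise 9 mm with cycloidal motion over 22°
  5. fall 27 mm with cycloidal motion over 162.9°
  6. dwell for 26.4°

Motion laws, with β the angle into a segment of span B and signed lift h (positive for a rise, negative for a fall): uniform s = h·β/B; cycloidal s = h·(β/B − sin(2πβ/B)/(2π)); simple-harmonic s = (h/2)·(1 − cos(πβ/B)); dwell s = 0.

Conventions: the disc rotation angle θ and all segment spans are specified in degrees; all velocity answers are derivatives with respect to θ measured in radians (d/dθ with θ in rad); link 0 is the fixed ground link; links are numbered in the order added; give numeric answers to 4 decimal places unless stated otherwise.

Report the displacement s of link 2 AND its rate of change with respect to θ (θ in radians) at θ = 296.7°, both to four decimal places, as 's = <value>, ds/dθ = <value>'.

segment 1 (0° to 49.7°, uniform, h = 19) is passed completely: s = 0.0000 + (19) = 19.0000
segment 2 (49.7° to 80.8°, simple-harmonic, h = 10) is passed completely: s = 19.0000 + (10) = 29.0000
segment 3 (80.8° to 148.7°, simple-harmonic, h = -11) is passed completely: s = 29.0000 + (-11) = 18.0000
segment 4 (148.7° to 170.7°, cycloidal, h = 9) is passed completely: s = 18.0000 + (9) = 27.0000
θ = 296.7° falls in segment 5 (170.7° to 333.6°, cycloidal, h = -27): β = 296.7 − 170.7 = 126°, B = 162.9°; Δs = -27·(0.7735 − sin(2π·0.7735)/(2π)) = -25.1345; s = 27.0000 − 25.1345 = 1.8655
velocity in seg [170.7°–333.6°] (cycloidal), θ in radians: β = 126° = 2.1991 rad, B = 162.9° = 2.8431 rad; ds/dθ = (h/B)(1 − cos(2πβ/B)) = ((-27)/2.8431)(1 − cos(2π·0.7735)) = -8.100559 mm/rad

s = 1.8655, ds/dθ = -8.1006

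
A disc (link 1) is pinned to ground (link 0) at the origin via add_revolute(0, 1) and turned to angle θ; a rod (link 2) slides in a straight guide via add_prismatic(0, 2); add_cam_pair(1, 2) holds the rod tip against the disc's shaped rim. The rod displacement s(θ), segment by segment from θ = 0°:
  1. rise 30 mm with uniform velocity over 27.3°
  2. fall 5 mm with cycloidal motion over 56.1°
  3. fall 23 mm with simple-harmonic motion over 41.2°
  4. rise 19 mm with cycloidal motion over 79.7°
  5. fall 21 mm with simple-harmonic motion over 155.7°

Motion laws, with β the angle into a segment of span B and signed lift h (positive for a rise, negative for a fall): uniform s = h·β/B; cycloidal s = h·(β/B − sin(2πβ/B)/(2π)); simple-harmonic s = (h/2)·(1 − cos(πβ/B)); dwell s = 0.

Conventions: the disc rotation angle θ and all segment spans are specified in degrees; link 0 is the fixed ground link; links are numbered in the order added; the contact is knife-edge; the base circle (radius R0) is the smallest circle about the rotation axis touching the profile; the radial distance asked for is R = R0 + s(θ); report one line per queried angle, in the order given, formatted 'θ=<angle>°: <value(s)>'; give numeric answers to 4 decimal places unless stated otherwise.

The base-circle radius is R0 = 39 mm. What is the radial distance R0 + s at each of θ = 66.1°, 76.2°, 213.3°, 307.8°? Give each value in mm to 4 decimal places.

segment 1 (0° to 27.3°, uniform, h = 30) is passed completely: s = 0.0000 + (30) = 30.0000
θ = 66.1° falls in segment 2 (27.3° to 83.4°, cycloidal, h = -5): β = 66.1 − 27.3 = 38.8°, B = 56.1°; Δs = -5·(0.6916 − sin(2π·0.6916)/(2π)) = -4.2010; s = 30.0000 − 4.2010 = 25.7990
θ = 76.2° falls in segment 2 (27.3° to 83.4°, cycloidal, h = -5): β = 76.2 − 27.3 = 48.9°, B = 56.1°; Δs = -5·(0.8717 − sin(2π·0.8717)/(2π)) = -4.9327; s = 30.0000 − 4.9327 = 25.0673
segment 2 (27.3° to 83.4°, cycloidal, h = -5) is passed completely: s = 30.0000 + (-5) = 25.0000
segment 3 (83.4° to 124.6°, simple-harmonic, h = -23) is passed completely: s = 25.0000 + (-23) = 2.0000
segment 4 (124.6° to 204.3°, cycloidal, h = 19) is passed completely: s = 2.0000 + (19) = 21.0000
θ = 213.3° falls in segment 5 (204.3° to 360°, simple-harmonic, h = -21): β = 213.3 − 204.3 = 9°, B = 155.7°; Δs = -21/2·(1 − cos(π·0.0578)) = -0.1727; s = 21.0000 − 0.1727 = 20.8273
θ = 307.8° falls in segment 5 (204.3° to 360°, simple-harmonic, h = -21): β = 307.8 − 204.3 = 103.5°, B = 155.7°; Δs = -21/2·(1 − cos(π·0.6647)) = -15.6949; s = 21.0000 − 15.6949 = 5.3051
θ=66.1°: R = R0 + s = 39 + 25.7990 = 64.7990
θ=76.2°: R = R0 + s = 39 + 25.0673 = 64.0673
θ=213.3°: R = R0 + s = 39 + 20.8273 = 59.8273
θ=307.8°: R = R0 + s = 39 + 5.3051 = 44.3051

θ=66.1°: 64.7990
θ=76.2°: 64.0673
θ=213.3°: 59.8273
θ=307.8°: 44.3051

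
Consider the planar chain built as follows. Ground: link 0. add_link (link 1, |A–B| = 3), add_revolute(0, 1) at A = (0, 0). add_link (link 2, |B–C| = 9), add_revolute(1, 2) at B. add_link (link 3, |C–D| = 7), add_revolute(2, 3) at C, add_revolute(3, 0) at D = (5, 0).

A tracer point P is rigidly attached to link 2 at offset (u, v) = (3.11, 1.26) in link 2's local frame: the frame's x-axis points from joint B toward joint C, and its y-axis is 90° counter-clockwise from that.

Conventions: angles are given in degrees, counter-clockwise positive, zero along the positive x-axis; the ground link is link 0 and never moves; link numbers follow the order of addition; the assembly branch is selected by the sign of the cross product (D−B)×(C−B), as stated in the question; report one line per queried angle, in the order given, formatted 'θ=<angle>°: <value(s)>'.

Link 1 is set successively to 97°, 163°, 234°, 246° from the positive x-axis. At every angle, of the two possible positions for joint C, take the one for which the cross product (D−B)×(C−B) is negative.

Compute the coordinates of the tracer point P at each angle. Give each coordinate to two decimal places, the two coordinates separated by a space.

A=(0,0), D=(5.00,0)
θ=97°: B = A + 3.00·(cos97°, sin97°) = (-0.3656, 2.9776)
θ=97°: |BD| = 6.1365
θ=97°: circle(B,9.00) ∩ circle(D,7.00): a=5.6756, h=6.9848
θ=97°:   candidates: C₊=(7.9863,6.3310) cross=42.862; C₋=(1.2077,-5.8838) cross=-42.862
θ=97°:   branch - wants cross < 0 → take C=(1.2077,-5.8838) (cross=-42.862)
θ=97°: ex = (C−B)/|BC| = (0.1748,-0.9846); ey = (0.9846,0.1748)
θ=97°: P = B + 3.11·ex + 1.26·ey = (1.4187,0.1358)
θ=163°: B = A + 3.00·(cos163°, sin163°) = (-2.8689, 0.8771)
θ=163°: |BD| = 7.9176
θ=163°: circle(B,9.00) ∩ circle(D,7.00): a=5.9796, h=6.7264
θ=163°:   candidates: C₊=(3.8191,6.8997) cross=53.257; C₋=(2.3288,-6.4703) cross=-53.257
θ=163°:   branch - wants cross < 0 → take C=(2.3288,-6.4703) (cross=-53.257)
θ=163°: ex = (C−B)/|BC| = (0.5775,-0.8164); ey = (0.8164,0.5775)
θ=163°: P = B + 3.11·ex + 1.26·ey = (-0.0442,-0.9341)
θ=234°: B = A + 3.00·(cos234°, sin234°) = (-1.7634, -2.4271)
θ=234°: |BD| = 7.1856
θ=234°: circle(B,9.00) ∩ circle(D,7.00): a=5.8195, h=6.8654
θ=234°:   candidates: C₊=(1.3952,6.0005) cross=49.332; C₋=(6.0330,-6.9234) cross=-49.332
θ=234°:   branch - wants cross < 0 → take C=(6.0330,-6.9234) (cross=-49.332)
θ=234°: ex = (C−B)/|BC| = (0.8663,-0.4996); ey = (0.4996,0.8663)
θ=234°: P = B + 3.11·ex + 1.26·ey = (1.5602,-2.8893)
θ=246°: B = A + 3.00·(cos246°, sin246°) = (-1.2202, -2.7406)
θ=246°: |BD| = 6.7972
θ=246°: circle(B,9.00) ∩ circle(D,7.00): a=5.7525, h=6.9216
θ=246°:   candidates: C₊=(1.2532,5.9128) cross=47.048; C₋=(6.8348,-6.7553) cross=-47.048
θ=246°:   branch - wants cross < 0 → take C=(6.8348,-6.7553) (cross=-47.048)
θ=246°: ex = (C−B)/|BC| = (0.8950,-0.4461); ey = (0.4461,0.8950)
θ=246°: P = B + 3.11·ex + 1.26·ey = (2.1253,-3.0002)

θ=97°: 1.42 0.14
θ=163°: -0.04 -0.93
θ=234°: 1.56 -2.89
θ=246°: 2.13 -3.00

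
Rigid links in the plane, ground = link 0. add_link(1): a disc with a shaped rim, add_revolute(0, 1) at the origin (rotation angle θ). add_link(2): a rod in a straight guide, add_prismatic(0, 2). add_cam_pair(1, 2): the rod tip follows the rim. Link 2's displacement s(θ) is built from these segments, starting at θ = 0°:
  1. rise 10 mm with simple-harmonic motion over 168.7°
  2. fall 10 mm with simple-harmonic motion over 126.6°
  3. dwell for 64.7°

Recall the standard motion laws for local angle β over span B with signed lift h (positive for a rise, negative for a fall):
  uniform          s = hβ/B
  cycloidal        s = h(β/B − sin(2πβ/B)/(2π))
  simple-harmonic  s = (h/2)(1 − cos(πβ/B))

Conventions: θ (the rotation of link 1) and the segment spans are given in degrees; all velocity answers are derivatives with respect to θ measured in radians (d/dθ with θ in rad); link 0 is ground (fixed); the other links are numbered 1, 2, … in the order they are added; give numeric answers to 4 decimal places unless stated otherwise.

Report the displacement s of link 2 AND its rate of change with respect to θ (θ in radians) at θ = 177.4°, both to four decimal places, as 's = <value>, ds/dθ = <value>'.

segment 1 (0° to 168.7°, simple-harmonic, h = 10) is passed completely: s = 0.0000 + (10) = 10.0000
θ = 177.4° falls in segment 2 (168.7° to 295.3°, simple-harmonic, h = -10): β = 177.4 − 168.7 = 8.7°, B = 126.6°; Δs = -10/2·(1 − cos(π·0.0687)) = -0.1161; s = 10.0000 − 0.1161 = 9.8839
velocity in seg [168.7°–295.3°] (simple-harmonic), θ in radians: β = 8.7° = 0.1518 rad, B = 126.6° = 2.2096 rad; ds/dθ = (πh/(2B)) sin(πβ/B) = (π·(-10)/(2·2.2096)) sin(π·0.0687) = -1.522879 mm/rad

s = 9.8839, ds/dθ = -1.5229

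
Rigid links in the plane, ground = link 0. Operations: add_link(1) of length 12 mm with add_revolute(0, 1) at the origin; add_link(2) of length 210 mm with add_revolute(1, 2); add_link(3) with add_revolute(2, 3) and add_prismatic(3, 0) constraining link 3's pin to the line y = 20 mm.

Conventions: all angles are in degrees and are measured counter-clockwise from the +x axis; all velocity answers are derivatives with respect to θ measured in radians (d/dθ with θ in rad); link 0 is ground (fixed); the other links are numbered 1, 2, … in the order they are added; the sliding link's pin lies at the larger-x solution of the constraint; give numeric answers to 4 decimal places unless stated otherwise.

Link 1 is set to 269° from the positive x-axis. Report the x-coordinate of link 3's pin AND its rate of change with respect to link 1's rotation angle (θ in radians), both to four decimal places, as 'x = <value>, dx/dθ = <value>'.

geometry: r = 12 mm, L = 210 mm, e = 20 mm
crank pin P = (r cos θ, r sin θ) = (-0.209429, -11.998172)
h = r sin θ − e = -11.998172 − 20 = -31.998172
x = r cos θ + √(L² − h²) = -0.209429 + 207.547867 = 207.338438
dx/dθ = −r sin θ − h·r cos θ/√(L² − h²) (θ in radians; h = -31.998172) = 11.965884

x = 207.3384, dx/dθ = 11.9659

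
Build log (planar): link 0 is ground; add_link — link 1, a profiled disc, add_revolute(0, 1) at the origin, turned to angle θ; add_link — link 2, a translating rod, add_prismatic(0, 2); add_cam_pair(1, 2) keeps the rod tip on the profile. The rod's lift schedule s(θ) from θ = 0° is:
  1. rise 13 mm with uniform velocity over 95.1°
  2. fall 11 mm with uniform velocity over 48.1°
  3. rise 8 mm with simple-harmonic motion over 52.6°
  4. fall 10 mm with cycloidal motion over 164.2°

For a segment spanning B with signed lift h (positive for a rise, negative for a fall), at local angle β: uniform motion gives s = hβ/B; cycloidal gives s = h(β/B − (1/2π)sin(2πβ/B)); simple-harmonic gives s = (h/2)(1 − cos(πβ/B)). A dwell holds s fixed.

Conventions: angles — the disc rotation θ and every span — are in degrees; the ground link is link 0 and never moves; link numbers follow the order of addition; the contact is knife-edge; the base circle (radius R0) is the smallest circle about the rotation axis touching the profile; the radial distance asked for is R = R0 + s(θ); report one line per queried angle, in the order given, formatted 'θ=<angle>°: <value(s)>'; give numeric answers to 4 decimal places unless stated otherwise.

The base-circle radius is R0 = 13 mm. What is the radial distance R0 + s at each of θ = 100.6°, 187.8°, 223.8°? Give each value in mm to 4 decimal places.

seg 1 [0°–95.1°] uniform, h=13: full span → s += 13 → s = 13.0000
seg 2 [95.1°–143.2°] uniform, h=-11: θ=100.6° here. β=5.5, B=48.1. -11·5.5/48.1 = -1.2578 → s = 11.7422
seg 2 [95.1°–143.2°] uniform, h=-11: full span → s += -11 → s = 2.0000
seg 3 [143.2°–195.8°] simple-harmonic, h=8: θ=187.8° here. β=44.6, B=52.6. 8/2·(1 − cos(π·0.8479)) = 7.5520 → s = 9.5520
seg 3 [143.2°–195.8°] simple-harmonic, h=8: full span → s += 8 → s = 10.0000
seg 4 [195.8°–360°] cycloidal, h=-10: θ=223.8° here. β=28, B=164.2. -10·(0.1705 − sin(2π·0.1705)/(2π)) = -0.3080 → s = 9.6920
θ=100.6°: R = R0 + s = 13 + 11.7422 = 24.7422
θ=187.8°: R = R0 + s = 13 + 9.5520 = 22.5520
θ=223.8°: R = R0 + s = 13 + 9.6920 = 22.6920

θ=100.6°: 24.7422
θ=187.8°: 22.5520
θ=223.8°: 22.6920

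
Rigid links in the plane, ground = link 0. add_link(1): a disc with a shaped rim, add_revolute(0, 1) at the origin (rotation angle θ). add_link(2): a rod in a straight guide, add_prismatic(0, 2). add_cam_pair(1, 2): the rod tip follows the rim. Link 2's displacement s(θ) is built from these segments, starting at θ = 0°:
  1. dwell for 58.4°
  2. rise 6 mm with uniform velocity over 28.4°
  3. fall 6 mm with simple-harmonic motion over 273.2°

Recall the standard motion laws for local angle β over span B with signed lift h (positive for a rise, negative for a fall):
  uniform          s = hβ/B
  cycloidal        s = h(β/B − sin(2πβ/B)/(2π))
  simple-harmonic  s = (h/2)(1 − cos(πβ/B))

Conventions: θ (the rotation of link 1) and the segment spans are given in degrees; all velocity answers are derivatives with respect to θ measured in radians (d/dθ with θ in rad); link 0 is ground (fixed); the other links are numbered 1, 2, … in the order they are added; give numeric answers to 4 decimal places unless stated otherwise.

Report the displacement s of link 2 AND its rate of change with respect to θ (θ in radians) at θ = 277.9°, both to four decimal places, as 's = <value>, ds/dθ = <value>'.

segment 1 (0° to 58.4°, dwell): s unchanged at 0.0000
segment 2 (58.4° to 86.8°, uniform, h = 6) is passed completely: s = 0.0000 + (6) = 6.0000
θ = 277.9° falls in segment 3 (86.8° to 360°, simple-harmonic, h = -6): β = 277.9 − 86.8 = 191.1°, B = 273.2°; Δs = -6/2·(1 − cos(π·0.6995)) = -4.7594; s = 6.0000 − 4.7594 = 1.2406
velocity in seg [86.8°–360°] (simple-harmonic), θ in radians: β = 191.1° = 3.3353 rad, B = 273.2° = 4.7682 rad; ds/dθ = (πh/(2B)) sin(πβ/B) = (π·(-6)/(2·4.7682)) sin(π·0.6995) = -1.600950 mm/rad

s = 1.2406, ds/dθ = -1.6010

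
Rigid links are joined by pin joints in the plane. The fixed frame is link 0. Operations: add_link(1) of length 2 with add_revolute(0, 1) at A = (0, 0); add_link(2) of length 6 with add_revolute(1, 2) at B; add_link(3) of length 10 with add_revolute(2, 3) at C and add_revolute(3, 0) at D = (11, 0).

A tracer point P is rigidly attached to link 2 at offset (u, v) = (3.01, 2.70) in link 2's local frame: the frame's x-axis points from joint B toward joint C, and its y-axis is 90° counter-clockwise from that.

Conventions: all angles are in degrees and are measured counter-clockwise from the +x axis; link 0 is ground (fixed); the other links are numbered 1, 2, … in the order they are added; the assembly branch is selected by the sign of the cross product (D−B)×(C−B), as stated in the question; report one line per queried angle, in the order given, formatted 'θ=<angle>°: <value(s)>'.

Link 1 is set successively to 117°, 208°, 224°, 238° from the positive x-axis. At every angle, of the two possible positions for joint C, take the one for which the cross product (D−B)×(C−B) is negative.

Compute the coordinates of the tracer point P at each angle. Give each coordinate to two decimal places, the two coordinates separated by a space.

A=(0,0), D=(11.00,0)
θ=117°: B = A + 2.00·(cos117°, sin117°) = (-0.9080, 1.7820)
θ=117°: |BD| = 12.0406
θ=117°: circle(B,6.00) ∩ circle(D,10.00): a=3.3626, h=4.9692
θ=117°:   candidates: C₊=(3.1530,6.1988) cross=59.832; C₋=(1.6822,-3.6301) cross=-59.832
θ=117°:   branch - wants cross < 0 → take C=(1.6822,-3.6301) (cross=-59.832)
θ=117°: ex = (C−B)/|BC| = (0.4317,-0.9020); ey = (0.9020,0.4317)
θ=117°: P = B + 3.01·ex + 2.70·ey = (2.8269,0.2325)
θ=208°: B = A + 2.00·(cos208°, sin208°) = (-1.7659, -0.9389)
θ=208°: |BD| = 12.8004
θ=208°: circle(B,6.00) ∩ circle(D,10.00): a=3.9003, h=4.5594
θ=208°:   candidates: C₊=(1.7894,3.8942) cross=58.362; C₋=(2.4583,-5.1999) cross=-58.362
θ=208°:   branch - wants cross < 0 → take C=(2.4583,-5.1999) (cross=-58.362)
θ=208°: ex = (C−B)/|BC| = (0.7040,-0.7102); ey = (0.7102,0.7040)
θ=208°: P = B + 3.01·ex + 2.70·ey = (2.2707,-1.1757)
θ=224°: B = A + 2.00·(cos224°, sin224°) = (-1.4387, -1.3893)
θ=224°: |BD| = 12.5160
θ=224°: circle(B,6.00) ∩ circle(D,10.00): a=3.7013, h=4.7223
θ=224°:   candidates: C₊=(1.7155,3.7147) cross=59.105; C₋=(2.7639,-5.6716) cross=-59.105
θ=224°:   branch - wants cross < 0 → take C=(2.7639,-5.6716) (cross=-59.105)
θ=224°: ex = (C−B)/|BC| = (0.7004,-0.7137); ey = (0.7137,0.7004)
θ=224°: P = B + 3.01·ex + 2.70·ey = (2.5967,-1.6464)
θ=238°: B = A + 2.00·(cos238°, sin238°) = (-1.0598, -1.6961)
θ=238°: |BD| = 12.1785
θ=238°: circle(B,6.00) ∩ circle(D,10.00): a=3.4617, h=4.9007
θ=238°:   candidates: C₊=(1.6856,3.6389) cross=59.683; C₋=(3.0506,-6.0669) cross=-59.683
θ=238°:   branch - wants cross < 0 → take C=(3.0506,-6.0669) (cross=-59.683)
θ=238°: ex = (C−B)/|BC| = (0.6851,-0.7285); ey = (0.7285,0.6851)
θ=238°: P = B + 3.01·ex + 2.70·ey = (2.9691,-2.0391)

θ=117°: 2.83 0.23
θ=208°: 2.27 -1.18
θ=224°: 2.60 -1.65
θ=238°: 2.97 -2.04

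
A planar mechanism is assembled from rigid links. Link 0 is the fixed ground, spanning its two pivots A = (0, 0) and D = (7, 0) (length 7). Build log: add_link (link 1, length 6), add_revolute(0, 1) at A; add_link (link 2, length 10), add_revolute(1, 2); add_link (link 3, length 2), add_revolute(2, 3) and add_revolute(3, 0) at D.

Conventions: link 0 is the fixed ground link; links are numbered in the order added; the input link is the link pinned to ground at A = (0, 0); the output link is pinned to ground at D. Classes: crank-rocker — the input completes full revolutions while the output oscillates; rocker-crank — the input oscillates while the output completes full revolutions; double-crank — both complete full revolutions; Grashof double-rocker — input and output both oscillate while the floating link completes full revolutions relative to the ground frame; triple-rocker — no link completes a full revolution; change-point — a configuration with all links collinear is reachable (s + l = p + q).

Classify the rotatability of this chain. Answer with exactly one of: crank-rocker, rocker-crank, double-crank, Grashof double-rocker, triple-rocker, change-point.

lengths: ground=7, input=6, coupler=10, output=2
sorted: s=2 (shortest), l=10 (longest), p+q=13
s + l = 12 vs p + q = 13
s + l < p + q (Grashof) with shortest = output link → rocker-crank

rocker-crank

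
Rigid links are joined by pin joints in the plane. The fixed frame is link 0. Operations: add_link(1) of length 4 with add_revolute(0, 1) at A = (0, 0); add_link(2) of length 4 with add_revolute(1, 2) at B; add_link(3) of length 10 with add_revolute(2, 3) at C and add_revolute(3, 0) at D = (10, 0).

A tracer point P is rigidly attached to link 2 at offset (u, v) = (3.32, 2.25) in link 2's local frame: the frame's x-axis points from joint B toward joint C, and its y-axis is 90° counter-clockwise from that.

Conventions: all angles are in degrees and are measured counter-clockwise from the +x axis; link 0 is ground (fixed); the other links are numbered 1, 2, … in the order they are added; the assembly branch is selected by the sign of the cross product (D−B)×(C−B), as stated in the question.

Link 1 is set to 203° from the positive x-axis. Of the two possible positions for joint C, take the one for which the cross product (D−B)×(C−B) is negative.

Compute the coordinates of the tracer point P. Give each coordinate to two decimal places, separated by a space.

A=(0,0), D=(10.00,0)
B = A + 4.00·(cos203°, sin203°) = (-3.6820, -1.5629)
|BD| = 13.7710
circle(B,4.00) ∩ circle(D,10.00): a=3.8356, h=1.1349
  candidates: C₊=(-0.0000,0.0000) cross=15.629; C₋=(0.2576,-2.2552) cross=-15.629
  branch - wants cross < 0 → take C=(0.2576,-2.2552) (cross=-15.629)
ex = (C−B)/|BC| = (0.9849,-0.1731); ey = (0.1731,0.9849)
P = B + 3.32·ex + 2.25·ey = (-0.0227,0.0785)

-0.02 0.08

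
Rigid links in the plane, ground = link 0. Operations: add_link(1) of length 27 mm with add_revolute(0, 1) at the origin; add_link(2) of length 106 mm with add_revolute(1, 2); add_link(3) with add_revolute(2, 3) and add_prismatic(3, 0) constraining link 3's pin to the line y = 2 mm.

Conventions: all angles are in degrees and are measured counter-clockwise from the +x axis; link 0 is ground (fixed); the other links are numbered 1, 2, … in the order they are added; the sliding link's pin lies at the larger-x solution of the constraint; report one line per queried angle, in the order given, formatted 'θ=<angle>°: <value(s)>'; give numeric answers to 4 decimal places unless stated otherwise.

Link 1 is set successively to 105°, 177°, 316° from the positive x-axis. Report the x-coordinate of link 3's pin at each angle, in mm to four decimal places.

geometry: r = 27 mm, L = 106 mm, e = 2 mm
θ=105°: crank pin P = (r cos θ, r sin θ) = (-6.988114, 26.079997)
θ=105°: h = r sin θ − e = 26.079997 − 2 = 24.079997
θ=105°: x = r cos θ + √(L² − h²) = -6.988114 + 103.228648 = 96.240534
θ=177°: crank pin P = (r cos θ, r sin θ) = (-26.962997, 1.413071)
θ=177°: h = r sin θ − e = 1.413071 − 2 = -0.586929
θ=177°: x = r cos θ + √(L² − h²) = -26.962997 + 105.998375 = 79.035378
θ=316°: crank pin P = (r cos θ, r sin θ) = (19.422175, -18.755776)
θ=316°: h = r sin θ − e = -18.755776 − 2 = -20.755776
θ=316°: x = r cos θ + √(L² − h²) = 19.422175 + 103.948053 = 123.370228

θ=105°: 96.2405
θ=177°: 79.0354
θ=316°: 123.3702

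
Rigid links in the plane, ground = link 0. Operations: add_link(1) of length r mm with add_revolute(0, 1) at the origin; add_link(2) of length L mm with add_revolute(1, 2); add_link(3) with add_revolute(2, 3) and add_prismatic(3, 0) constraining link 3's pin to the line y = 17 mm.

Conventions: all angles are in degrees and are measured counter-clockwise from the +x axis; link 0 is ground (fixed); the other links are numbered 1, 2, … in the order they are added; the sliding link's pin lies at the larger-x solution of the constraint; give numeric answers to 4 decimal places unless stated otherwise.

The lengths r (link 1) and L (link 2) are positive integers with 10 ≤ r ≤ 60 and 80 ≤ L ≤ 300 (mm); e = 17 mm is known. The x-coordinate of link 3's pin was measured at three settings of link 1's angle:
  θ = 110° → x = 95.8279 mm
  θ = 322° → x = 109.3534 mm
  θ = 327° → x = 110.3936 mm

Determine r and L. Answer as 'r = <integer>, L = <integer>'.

constraint per measurement: (x − r cos θ)² + (r sin θ − e)² = L²
subtracting the θ₁ and θ₂ equations cancels the r² and L² terms:
r = (x₁² − x₂²) / (2[(x₁cos θ₁ + e sin θ₁) − (x₂cos θ₂ + e sin θ₂)]) = 15.0000 → r = 15
L² = (x₁ − r cos θ₁)² + (r sin θ₁ − e)² = 10200.9953 → L = 101.0000 → L = 101
check at θ₃=327°: x = 110.3936 (printed 110.3936) ✓

r = 15, L = 101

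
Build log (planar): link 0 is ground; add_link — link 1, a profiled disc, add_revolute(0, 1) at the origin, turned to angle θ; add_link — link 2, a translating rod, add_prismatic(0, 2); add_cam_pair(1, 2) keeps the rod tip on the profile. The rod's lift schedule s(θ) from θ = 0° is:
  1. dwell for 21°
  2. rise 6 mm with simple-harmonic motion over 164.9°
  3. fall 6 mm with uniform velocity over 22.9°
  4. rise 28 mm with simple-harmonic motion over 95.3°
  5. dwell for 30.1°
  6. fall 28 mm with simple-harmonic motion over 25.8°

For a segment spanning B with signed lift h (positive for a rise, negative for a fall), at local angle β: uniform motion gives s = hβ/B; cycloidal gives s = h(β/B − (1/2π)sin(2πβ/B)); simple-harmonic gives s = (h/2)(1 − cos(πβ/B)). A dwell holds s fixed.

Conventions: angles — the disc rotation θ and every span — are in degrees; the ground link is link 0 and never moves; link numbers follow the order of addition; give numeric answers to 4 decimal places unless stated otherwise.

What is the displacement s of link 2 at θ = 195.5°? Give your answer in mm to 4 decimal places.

seg 1 [0°–21°] dwell: s stays 0.0000
seg 2 [21°–185.9°] simple-harmonic, h=6: full span → s += 6 → s = 6.0000
seg 3 [185.9°–208.8°] uniform, h=-6: θ=195.5° here. β=9.6, B=22.9. -6·9.6/22.9 = -2.5153 → s = 3.4847

3.4847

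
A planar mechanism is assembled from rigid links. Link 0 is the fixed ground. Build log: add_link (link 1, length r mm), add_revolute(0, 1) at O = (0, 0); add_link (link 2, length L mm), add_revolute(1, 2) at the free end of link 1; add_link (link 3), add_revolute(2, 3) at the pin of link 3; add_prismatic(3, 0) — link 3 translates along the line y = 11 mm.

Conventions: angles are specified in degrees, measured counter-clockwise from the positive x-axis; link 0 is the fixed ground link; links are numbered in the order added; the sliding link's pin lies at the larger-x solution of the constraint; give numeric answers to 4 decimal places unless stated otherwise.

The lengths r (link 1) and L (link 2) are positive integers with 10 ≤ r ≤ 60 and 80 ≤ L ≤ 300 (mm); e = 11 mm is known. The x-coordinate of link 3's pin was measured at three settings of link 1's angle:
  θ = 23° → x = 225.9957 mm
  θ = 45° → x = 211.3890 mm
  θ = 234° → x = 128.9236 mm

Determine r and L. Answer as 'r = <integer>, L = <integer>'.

constraint per measurement: (x − r cos θ)² + (r sin θ − e)² = L²
subtracting the θ₁ and θ₂ equations cancels the r² and L² terms:
r = (x₁² − x₂²) / (2[(x₁cos θ₁ + e sin θ₁) − (x₂cos θ₂ + e sin θ₂)]) = 58.0000 → r = 58
L² = (x₁ − r cos θ₁)² + (r sin θ₁ − e)² = 29928.9874 → L = 173.0000 → L = 173
check at θ₃=234°: x = 128.9236 (printed 128.9236) ✓

r = 58, L = 173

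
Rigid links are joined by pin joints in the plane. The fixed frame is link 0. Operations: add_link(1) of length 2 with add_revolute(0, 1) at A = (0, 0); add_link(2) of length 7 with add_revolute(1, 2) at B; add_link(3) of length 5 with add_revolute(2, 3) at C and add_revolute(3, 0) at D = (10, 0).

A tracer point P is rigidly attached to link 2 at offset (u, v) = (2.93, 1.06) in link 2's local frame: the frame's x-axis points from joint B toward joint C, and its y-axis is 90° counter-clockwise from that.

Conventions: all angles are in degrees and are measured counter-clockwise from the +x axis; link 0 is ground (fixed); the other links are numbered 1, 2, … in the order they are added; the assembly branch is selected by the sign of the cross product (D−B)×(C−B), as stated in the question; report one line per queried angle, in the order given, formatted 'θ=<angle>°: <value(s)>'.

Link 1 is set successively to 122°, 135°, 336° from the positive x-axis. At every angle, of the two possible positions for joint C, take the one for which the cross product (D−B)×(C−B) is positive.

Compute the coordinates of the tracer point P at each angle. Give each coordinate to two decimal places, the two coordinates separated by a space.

A=(0,0), D=(10.00,0)
θ=122°: B = A + 2.00·(cos122°, sin122°) = (-1.0598, 1.6961)
θ=122°: |BD| = 11.1891
θ=122°: circle(B,7.00) ∩ circle(D,5.00): a=6.6670, h=2.1332
θ=122°:   candidates: C₊=(5.8535,2.7940) cross=23.869; C₋=(5.2068,-1.4231) cross=-23.869
θ=122°:   branch + wants cross > 0 → take C=(5.8535,2.7940) (cross=23.869)
θ=122°: ex = (C−B)/|BC| = (0.9876,0.1568); ey = (-0.1568,0.9876)
θ=122°: P = B + 2.93·ex + 1.06·ey = (1.6676,3.2025)
θ=135°: B = A + 2.00·(cos135°, sin135°) = (-1.4142, 1.4142)
θ=135°: |BD| = 11.5015
θ=135°: circle(B,7.00) ∩ circle(D,5.00): a=6.7941, h=1.6853
θ=135°:   candidates: C₊=(5.5355,2.2514) cross=19.384; C₋=(5.1211,-1.0937) cross=-19.384
θ=135°:   branch + wants cross > 0 → take C=(5.5355,2.2514) (cross=19.384)
θ=135°: ex = (C−B)/|BC| = (0.9928,0.1196); ey = (-0.1196,0.9928)
θ=135°: P = B + 2.93·ex + 1.06·ey = (1.3680,2.8170)
θ=336°: B = A + 2.00·(cos336°, sin336°) = (1.8271, -0.8135)
θ=336°: |BD| = 8.2133
θ=336°: circle(B,7.00) ∩ circle(D,5.00): a=5.5677, h=4.2427
θ=336°:   candidates: C₊=(6.9472,3.9598) cross=34.847; C₋=(7.7876,-4.4839) cross=-34.847
θ=336°:   branch + wants cross > 0 → take C=(6.9472,3.9598) (cross=34.847)
θ=336°: ex = (C−B)/|BC| = (0.7314,0.6819); ey = (-0.6819,0.7314)
θ=336°: P = B + 2.93·ex + 1.06·ey = (3.2474,1.9598)

θ=122°: 1.67 3.20
θ=135°: 1.37 2.82
θ=336°: 3.25 1.96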